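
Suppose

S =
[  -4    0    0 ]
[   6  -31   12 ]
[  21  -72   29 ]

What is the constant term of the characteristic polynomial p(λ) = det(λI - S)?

-140

p(0) = det(0·I − S) = det(−S) = (−1)^3·det(S).
det(S) = 140, so p(0) = -140.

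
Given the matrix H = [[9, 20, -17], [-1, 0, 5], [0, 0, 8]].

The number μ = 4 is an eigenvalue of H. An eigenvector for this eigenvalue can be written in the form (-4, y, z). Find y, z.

1, 0

We need (H - 4I)v = 0.
H - 4I = [[5, 20, -17], [-1, -4, 5], [0, 0, 4]].
Row 1: (5)·-4 + (20)·y + (-17)·z = 0
Row 2: (-1)·-4 + (-4)·y + (5)·z = 0
Row 3: (0)·-4 + (0)·y + (4)·z = 0
Solving gives y = 1, z = 0.
Check: H·(-4, 1, 0) = (-16, 4, 0) = 4·(-4, 1, 0).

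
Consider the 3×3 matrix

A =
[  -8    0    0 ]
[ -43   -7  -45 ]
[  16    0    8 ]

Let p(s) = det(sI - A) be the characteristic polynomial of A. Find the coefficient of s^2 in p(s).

The coefficient of s^2 of det(sI - A) is −trace(A).
trace(A) = (-8) + (-7) + (8) = -7, so the coefficient is 7.

7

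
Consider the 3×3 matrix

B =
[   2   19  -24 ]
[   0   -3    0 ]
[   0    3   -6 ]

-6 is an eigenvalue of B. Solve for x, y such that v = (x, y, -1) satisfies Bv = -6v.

-3, 0

We need (B + 6I)v = 0.
B + 6I = [[8, 19, -24], [0, 3, 0], [0, 3, 0]].
Row 1: (8)·x + (19)·y + (-24)·-1 = 0
Row 2: (0)·x + (3)·y + (0)·-1 = 0
Row 3: (0)·x + (3)·y + (0)·-1 = 0
Solving gives x = -3, y = 0.
Check: B·(-3, 0, -1) = (18, 0, 6) = -6·(-3, 0, -1).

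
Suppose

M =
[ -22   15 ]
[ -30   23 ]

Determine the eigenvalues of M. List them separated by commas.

-7, 8

det(M - μI) = (-22 - μ)(23 - μ) - (15)·(-30) = μ^2 - μ - 56.
This factors as (μ + 7)·(μ - 8) = 0.
Eigenvalues: -7, 8.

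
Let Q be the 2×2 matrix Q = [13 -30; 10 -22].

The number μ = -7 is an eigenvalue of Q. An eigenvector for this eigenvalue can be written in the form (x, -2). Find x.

-3

We need (Q + 7I)v = 0.
Q + 7I = [[20, -30], [10, -15]].
Row 1: (20)·x + (-30)·-2 = 0
Row 2: (10)·x + (-15)·-2 = 0
Solving gives x = -3.
Check: Q·(-3, -2) = (21, 14) = -7·(-3, -2).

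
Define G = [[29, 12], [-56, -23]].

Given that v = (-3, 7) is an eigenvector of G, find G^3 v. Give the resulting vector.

(-3, 7)

First find the eigenvalue: Gv = (-3, 7) = 1·(-3, 7), so λ = 1.
Then G^3 v = λ^3·v = 1^3·(-3, 7) = 1·(-3, 7) = (-3, 7).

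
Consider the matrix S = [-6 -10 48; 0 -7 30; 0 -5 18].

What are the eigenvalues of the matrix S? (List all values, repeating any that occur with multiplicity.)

-6, 3, 8

The characteristic polynomial is p(λ) = det(λI - S).
Expanding along the first row, p(λ) = λ^3 - 5λ^2 - 42λ + 144.
Rational-root test: λ = 3 gives p(3) = 0.
Factor out (λ - 3): p(λ) = (λ - 3)·(λ^2 - 2λ - 48).
The quadratic factors as (λ + 6)·(λ - 8).
Eigenvalues: -6, 3, 8.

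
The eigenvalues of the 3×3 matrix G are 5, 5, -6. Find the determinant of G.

-150

det(G) is the product of the eigenvalues: (5) · (5) · (-6) = -150.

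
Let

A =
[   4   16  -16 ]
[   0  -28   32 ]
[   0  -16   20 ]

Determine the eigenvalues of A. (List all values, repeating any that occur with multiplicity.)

-12, 4, 4

Set up det(lambda·I - A) = 0.
Expanding along the first row, p(lambda) = lambda^3 + 4·lambda^2 - 80·lambda + 192.
Try lambda = 4: p(4) = 0, so 4 is a root.
Factor out (lambda - 4): p(lambda) = (lambda - 4)·(lambda^2 + 8·lambda - 48).
The quadratic factors as (lambda + 12)·(lambda - 4).
Eigenvalues: -12, 4, 4.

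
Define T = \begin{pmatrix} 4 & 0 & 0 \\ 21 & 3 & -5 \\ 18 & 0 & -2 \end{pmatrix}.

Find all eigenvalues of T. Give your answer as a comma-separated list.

-2, 3, 4

Compute the characteristic polynomial p(μ) = det(μI - T).
Cofactor expansion gives p(μ) = μ^3 - 5μ^2 - 2μ + 24.
Try μ = -2: p(-2) = 0, so -2 is a root.
Dividing by (μ + 2) leaves μ^2 - 7μ + 12.
The quadratic factors as (μ - 3)·(μ - 4).
Eigenvalues: -2, 3, 4.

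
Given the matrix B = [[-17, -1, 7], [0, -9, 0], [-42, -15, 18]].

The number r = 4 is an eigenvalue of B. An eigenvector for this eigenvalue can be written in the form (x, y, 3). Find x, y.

1, 0

We need (B - 4I)v = 0.
B - 4I = [[-21, -1, 7], [0, -13, 0], [-42, -15, 14]].
Row 1: (-21)·x + (-1)·y + (7)·3 = 0
Row 2: (0)·x + (-13)·y + (0)·3 = 0
Row 3: (-42)·x + (-15)·y + (14)·3 = 0
Solving gives x = 1, y = 0.
Check: B·(1, 0, 3) = (4, 0, 12) = 4·(1, 0, 3).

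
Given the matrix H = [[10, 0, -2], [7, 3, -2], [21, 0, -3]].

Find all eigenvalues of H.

Set up det(lambda·I - H) = 0.
Cofactor expansion gives p(lambda) = lambda^3 - 10·lambda^2 + 33·lambda - 36.
Since p(3) = 0, lambda = 3 is a root.
Factor out (lambda - 3): p(lambda) = (lambda - 3)·(lambda^2 - 7·lambda + 12).
The quadratic factors as (lambda - 3)·(lambda - 4).
Eigenvalues: 3, 3, 4.

3, 3, 4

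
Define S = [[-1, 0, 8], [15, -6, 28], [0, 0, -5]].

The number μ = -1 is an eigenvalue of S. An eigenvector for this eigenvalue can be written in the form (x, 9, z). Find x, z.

We need (S + 1I)v = 0.
S + 1I = [[0, 0, 8], [15, -5, 28], [0, 0, -4]].
Row 1: (0)·x + (0)·9 + (8)·z = 0
Row 2: (15)·x + (-5)·9 + (28)·z = 0
Row 3: (0)·x + (0)·9 + (-4)·z = 0
Solving gives x = 3, z = 0.
Check: S·(3, 9, 0) = (-3, -9, 0) = -1·(3, 9, 0).

3, 0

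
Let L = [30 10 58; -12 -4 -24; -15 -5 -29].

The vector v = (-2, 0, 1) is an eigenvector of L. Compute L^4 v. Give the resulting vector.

(-2, 0, 1)

First find the eigenvalue: Lv = (-2, 0, 1) = 1·(-2, 0, 1), so λ = 1.
Then L^4 v = λ^4·v = 1^4·(-2, 0, 1) = 1·(-2, 0, 1) = (-2, 0, 1).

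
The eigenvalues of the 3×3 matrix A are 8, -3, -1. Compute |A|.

det(A) is the product of the eigenvalues: (8) · (-3) · (-1) = 24.

24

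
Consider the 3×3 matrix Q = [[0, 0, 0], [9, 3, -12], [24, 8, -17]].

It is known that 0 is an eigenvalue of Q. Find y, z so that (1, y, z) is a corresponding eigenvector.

-3, 0

We need (Q)v = 0.
Q = [[0, 0, 0], [9, 3, -12], [24, 8, -17]].
Row 1: (0)·1 + (0)·y + (0)·z = 0
Row 2: (9)·1 + (3)·y + (-12)·z = 0
Row 3: (24)·1 + (8)·y + (-17)·z = 0
Solving gives y = -3, z = 0.
Check: Q·(1, -3, 0) = (0, 0, 0) = 0·(1, -3, 0).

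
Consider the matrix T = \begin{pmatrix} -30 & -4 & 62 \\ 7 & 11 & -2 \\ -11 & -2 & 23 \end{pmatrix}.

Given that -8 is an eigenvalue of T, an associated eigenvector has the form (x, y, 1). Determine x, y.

3, -1

We need (T + 8I)v = 0.
T + 8I = [[-22, -4, 62], [7, 19, -2], [-11, -2, 31]].
Row 1: (-22)·x + (-4)·y + (62)·1 = 0
Row 2: (7)·x + (19)·y + (-2)·1 = 0
Row 3: (-11)·x + (-2)·y + (31)·1 = 0
Solving gives x = 3, y = -1.
Check: T·(3, -1, 1) = (-24, 8, -8) = -8·(3, -1, 1).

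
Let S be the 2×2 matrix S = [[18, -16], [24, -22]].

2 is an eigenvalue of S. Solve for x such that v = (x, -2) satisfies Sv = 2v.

-2

We need (S - 2I)v = 0.
S - 2I = [[16, -16], [24, -24]].
Row 1: (16)·x + (-16)·-2 = 0
Row 2: (24)·x + (-24)·-2 = 0
Solving gives x = -2.
Check: S·(-2, -2) = (-4, -4) = 2·(-2, -2).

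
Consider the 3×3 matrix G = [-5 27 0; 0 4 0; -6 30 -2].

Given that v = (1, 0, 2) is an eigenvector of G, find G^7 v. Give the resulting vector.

(-78125, 0, -156250)

First find the eigenvalue: Gv = (-5, 0, -10) = -5·(1, 0, 2), so λ = -5.
Then G^7 v = λ^7·v = (-5)^7·(1, 0, 2) = -78125·(1, 0, 2) = (-78125, 0, -156250).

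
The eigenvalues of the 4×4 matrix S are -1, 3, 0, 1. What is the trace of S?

3

trace(S) is the sum of the eigenvalues: (-1) + (3) + (0) + (1) = 3.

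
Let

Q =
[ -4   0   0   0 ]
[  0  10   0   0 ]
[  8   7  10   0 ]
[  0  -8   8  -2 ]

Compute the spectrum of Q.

-4, -2, 10, 10

Q is lower triangular, so its eigenvalues are the diagonal entries.
Diagonal: -4, 10, 10, -2.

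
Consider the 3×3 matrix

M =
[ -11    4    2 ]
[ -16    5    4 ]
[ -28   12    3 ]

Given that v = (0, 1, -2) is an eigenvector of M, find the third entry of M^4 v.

First find the eigenvalue: Mv = (0, -3, 6) = -3·(0, 1, -2), so λ = -3.
Then M^4 v = λ^4·v = (-3)^4·(0, 1, -2) = 81·(0, 1, -2) = (0, 81, -162).

-162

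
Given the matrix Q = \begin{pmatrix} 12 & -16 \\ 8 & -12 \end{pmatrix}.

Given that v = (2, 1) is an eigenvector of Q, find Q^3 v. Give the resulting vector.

First find the eigenvalue: Qv = (8, 4) = 4·(2, 1), so λ = 4.
Then Q^3 v = λ^3·v = 4^3·(2, 1) = 64·(2, 1) = (128, 64).

(128, 64)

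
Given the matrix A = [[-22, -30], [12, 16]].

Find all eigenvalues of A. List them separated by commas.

det(A - lambda·I) = (-22 - lambda)(16 - lambda) - (-30)·(12) = lambda^2 + 6·lambda + 8.
This factors as (lambda + 4)·(lambda + 2) = 0.
Eigenvalues: -4, -2.

-4, -2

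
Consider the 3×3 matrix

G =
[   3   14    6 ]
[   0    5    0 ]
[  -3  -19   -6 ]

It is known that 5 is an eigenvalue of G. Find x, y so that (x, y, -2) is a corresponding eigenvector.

We need (G - 5I)v = 0.
G - 5I = [[-2, 14, 6], [0, 0, 0], [-3, -19, -11]].
Row 1: (-2)·x + (14)·y + (6)·-2 = 0
Row 2: (0)·x + (0)·y + (0)·-2 = 0
Row 3: (-3)·x + (-19)·y + (-11)·-2 = 0
Solving gives x = 1, y = 1.
Check: G·(1, 1, -2) = (5, 5, -10) = 5·(1, 1, -2).

1, 1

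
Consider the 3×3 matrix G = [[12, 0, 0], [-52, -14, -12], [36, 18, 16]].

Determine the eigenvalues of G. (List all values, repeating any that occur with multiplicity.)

Set up det(rI - G) = 0.
Expanding along the first row, p(r) = r^3 - 14r^2 + 16r + 96.
Since p(12) = 0, r = 12 is a root.
Dividing by (r - 12) leaves r^2 - 2r - 8.
The quadratic factors as (r + 2)·(r - 4).
Eigenvalues: -2, 4, 12.

-2, 4, 12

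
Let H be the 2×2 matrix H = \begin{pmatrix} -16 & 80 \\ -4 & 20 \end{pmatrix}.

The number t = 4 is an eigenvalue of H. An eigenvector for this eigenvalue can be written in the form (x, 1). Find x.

4

We need (H - 4I)v = 0.
H - 4I = [[-20, 80], [-4, 16]].
Row 1: (-20)·x + (80)·1 = 0
Row 2: (-4)·x + (16)·1 = 0
Solving gives x = 4.
Check: H·(4, 1) = (16, 4) = 4·(4, 1).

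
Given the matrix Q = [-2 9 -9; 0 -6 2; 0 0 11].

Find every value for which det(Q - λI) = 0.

Q is upper triangular, so its eigenvalues are the diagonal entries.
Diagonal: -2, -6, 11.

-6, -2, 11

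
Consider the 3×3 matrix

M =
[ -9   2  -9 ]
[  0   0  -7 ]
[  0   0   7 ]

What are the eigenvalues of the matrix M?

-9, 0, 7

M is upper triangular, so its eigenvalues are the diagonal entries.
Diagonal: -9, 0, 7.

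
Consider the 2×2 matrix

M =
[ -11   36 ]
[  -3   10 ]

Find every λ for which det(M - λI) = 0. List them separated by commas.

det(M - lambda·I) = (-11 - lambda)(10 - lambda) - (36)·(-3) = lambda^2 + lambda - 2.
This factors as (lambda + 2)·(lambda - 1) = 0.
Eigenvalues: -2, 1.

-2, 1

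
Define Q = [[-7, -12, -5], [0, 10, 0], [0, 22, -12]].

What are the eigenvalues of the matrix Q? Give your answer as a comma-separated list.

Compute the characteristic polynomial p(r) = det(rI - Q).
Expanding along the first row, p(r) = r^3 + 9r^2 - 106r - 840.
Rational-root test: r = -7 gives p(-7) = 0.
Factor out (r + 7): p(r) = (r + 7)·(r^2 + 2r - 120).
The quadratic factors as (r + 12)·(r - 10).
Eigenvalues: -12, -7, 10.

-12, -7, 10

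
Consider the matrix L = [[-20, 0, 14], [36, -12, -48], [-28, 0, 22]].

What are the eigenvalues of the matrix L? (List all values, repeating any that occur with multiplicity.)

-12, -6, 8

The characteristic polynomial is p(t) = det(tI - L).
Expanding the 3×3 determinant: p(t) = t^3 + 10t^2 - 72t - 576.
Since p(-6) = 0, t = -6 is a root.
Factor out (t + 6): p(t) = (t + 6)·(t^2 + 4t - 96).
The quadratic factors as (t + 12)·(t - 8).
Eigenvalues: -12, -6, 8.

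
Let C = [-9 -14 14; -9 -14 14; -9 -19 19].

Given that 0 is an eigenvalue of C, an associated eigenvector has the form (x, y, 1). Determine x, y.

We need (C)v = 0.
C = [[-9, -14, 14], [-9, -14, 14], [-9, -19, 19]].
Row 1: (-9)·x + (-14)·y + (14)·1 = 0
Row 2: (-9)·x + (-14)·y + (14)·1 = 0
Row 3: (-9)·x + (-19)·y + (19)·1 = 0
Solving gives x = 0, y = 1.
Check: C·(0, 1, 1) = (0, 0, 0) = 0·(0, 1, 1).

0, 1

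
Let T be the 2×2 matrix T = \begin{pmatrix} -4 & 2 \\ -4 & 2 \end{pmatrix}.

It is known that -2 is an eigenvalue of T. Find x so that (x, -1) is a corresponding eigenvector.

-1

We need (T + 2I)v = 0.
T + 2I = [[-2, 2], [-4, 4]].
Row 1: (-2)·x + (2)·-1 = 0
Row 2: (-4)·x + (4)·-1 = 0
Solving gives x = -1.
Check: T·(-1, -1) = (2, 2) = -2·(-1, -1).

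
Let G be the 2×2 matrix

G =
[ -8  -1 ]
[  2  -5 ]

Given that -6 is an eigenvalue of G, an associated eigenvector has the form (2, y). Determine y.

-4

We need (G + 6I)v = 0.
G + 6I = [[-2, -1], [2, 1]].
Row 1: (-2)·2 + (-1)·y = 0
Row 2: (2)·2 + (1)·y = 0
Solving gives y = -4.
Check: G·(2, -4) = (-12, 24) = -6·(2, -4).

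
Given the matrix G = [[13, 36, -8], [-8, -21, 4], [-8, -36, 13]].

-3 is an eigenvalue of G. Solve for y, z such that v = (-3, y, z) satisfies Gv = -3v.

2, 3

We need (G + 3I)v = 0.
G + 3I = [[16, 36, -8], [-8, -18, 4], [-8, -36, 16]].
Row 1: (16)·-3 + (36)·y + (-8)·z = 0
Row 2: (-8)·-3 + (-18)·y + (4)·z = 0
Row 3: (-8)·-3 + (-36)·y + (16)·z = 0
Solving gives y = 2, z = 3.
Check: G·(-3, 2, 3) = (9, -6, -9) = -3·(-3, 2, 3).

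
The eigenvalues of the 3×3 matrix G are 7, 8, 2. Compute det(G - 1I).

42

If G has eigenvalues 7, 8, 2, then G - 1I has eigenvalues 6, 7, 1.
det(G - 1I) = (6) · (7) · (1) = 42.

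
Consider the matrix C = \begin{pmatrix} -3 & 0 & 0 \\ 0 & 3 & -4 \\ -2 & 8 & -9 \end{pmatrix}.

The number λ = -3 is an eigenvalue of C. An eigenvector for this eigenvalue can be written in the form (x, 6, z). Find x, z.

-3, 9

We need (C + 3I)v = 0.
C + 3I = [[0, 0, 0], [0, 6, -4], [-2, 8, -6]].
Row 1: (0)·x + (0)·6 + (0)·z = 0
Row 2: (0)·x + (6)·6 + (-4)·z = 0
Row 3: (-2)·x + (8)·6 + (-6)·z = 0
Solving gives x = -3, z = 9.
Check: C·(-3, 6, 9) = (9, -18, -27) = -3·(-3, 6, 9).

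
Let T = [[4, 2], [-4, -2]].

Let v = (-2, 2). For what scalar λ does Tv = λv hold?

Compute Tv: T·(-2, 2) = (-4, 4).
Since Tv = λv, compare component 1: -4 = λ·-2, so λ = 2.

2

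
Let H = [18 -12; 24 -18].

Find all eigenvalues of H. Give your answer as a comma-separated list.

-6, 6

det(H - rI) = (18 - r)(-18 - r) - (-12)·(24) = r^2 - 36.
This factors as (r + 6)·(r - 6) = 0.
Eigenvalues: -6, 6.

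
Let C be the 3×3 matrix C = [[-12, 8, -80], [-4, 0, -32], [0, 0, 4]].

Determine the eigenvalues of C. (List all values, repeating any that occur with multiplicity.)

-8, -4, 4

Set up det(tI - C) = 0.
Cofactor expansion gives p(t) = t^3 + 8t^2 - 16t - 128.
Rational-root test: t = 4 gives p(4) = 0.
Dividing by (t - 4) leaves t^2 + 12t + 32.
The quadratic factors as (t + 8)·(t + 4).
Eigenvalues: -8, -4, 4.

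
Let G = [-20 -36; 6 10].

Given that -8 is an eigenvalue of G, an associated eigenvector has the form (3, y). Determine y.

-1

We need (G + 8I)v = 0.
G + 8I = [[-12, -36], [6, 18]].
Row 1: (-12)·3 + (-36)·y = 0
Row 2: (6)·3 + (18)·y = 0
Solving gives y = -1.
Check: G·(3, -1) = (-24, 8) = -8·(3, -1).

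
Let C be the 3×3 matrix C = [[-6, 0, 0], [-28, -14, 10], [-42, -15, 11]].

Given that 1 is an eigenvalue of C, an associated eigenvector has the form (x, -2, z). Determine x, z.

0, -3

We need (C - 1I)v = 0.
C - 1I = [[-7, 0, 0], [-28, -15, 10], [-42, -15, 10]].
Row 1: (-7)·x + (0)·-2 + (0)·z = 0
Row 2: (-28)·x + (-15)·-2 + (10)·z = 0
Row 3: (-42)·x + (-15)·-2 + (10)·z = 0
Solving gives x = 0, z = -3.
Check: C·(0, -2, -3) = (0, -2, -3) = 1·(0, -2, -3).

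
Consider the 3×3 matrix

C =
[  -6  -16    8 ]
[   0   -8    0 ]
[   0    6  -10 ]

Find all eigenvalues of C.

-10, -8, -6

The characteristic polynomial is p(r) = det(rI - C).
Cofactor expansion gives p(r) = r^3 + 24r^2 + 188r + 480.
Rational-root test: r = -10 gives p(-10) = 0.
Factor out (r + 10): p(r) = (r + 10)·(r^2 + 14r + 48).
The quadratic factors as (r + 8)·(r + 6).
Eigenvalues: -10, -8, -6.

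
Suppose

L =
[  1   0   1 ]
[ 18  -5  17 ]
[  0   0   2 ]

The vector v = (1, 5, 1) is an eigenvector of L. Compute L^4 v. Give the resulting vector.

(16, 80, 16)

First find the eigenvalue: Lv = (2, 10, 2) = 2·(1, 5, 1), so λ = 2.
Then L^4 v = λ^4·v = 2^4·(1, 5, 1) = 16·(1, 5, 1) = (16, 80, 16).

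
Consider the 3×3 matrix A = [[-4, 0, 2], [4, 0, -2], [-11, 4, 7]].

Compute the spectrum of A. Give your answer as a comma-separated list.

0, 1, 2

Set up det(tI - A) = 0.
Cofactor expansion gives p(t) = t^3 - 3t^2 + 2t.
Rational-root test: t = 0 gives p(0) = 0.
Factor out t: p(t) = t·(t^2 - 3t + 2).
The quadratic factors as (t - 1)·(t - 2).
Eigenvalues: 0, 1, 2.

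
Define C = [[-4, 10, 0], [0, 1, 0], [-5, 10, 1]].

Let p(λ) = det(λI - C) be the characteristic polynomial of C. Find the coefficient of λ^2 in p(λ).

The coefficient of λ^2 of det(λI - C) is −trace(C).
trace(C) = (-4) + (1) + (1) = -2, so the coefficient is 2.

2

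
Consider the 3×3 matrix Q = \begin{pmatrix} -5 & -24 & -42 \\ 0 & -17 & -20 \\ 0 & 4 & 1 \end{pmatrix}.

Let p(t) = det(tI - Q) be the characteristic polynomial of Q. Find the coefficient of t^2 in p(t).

21

The coefficient of t^2 of det(tI - Q) is −trace(Q).
trace(Q) = (-5) + (-17) + (1) = -21, so the coefficient is 21.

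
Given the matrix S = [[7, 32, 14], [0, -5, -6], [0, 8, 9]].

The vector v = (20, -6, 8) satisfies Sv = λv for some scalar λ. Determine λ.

3

Compute Sv: S·(20, -6, 8) = (60, -18, 24).
Since Sv = λv, compare component 1: 60 = λ·20, so λ = 3.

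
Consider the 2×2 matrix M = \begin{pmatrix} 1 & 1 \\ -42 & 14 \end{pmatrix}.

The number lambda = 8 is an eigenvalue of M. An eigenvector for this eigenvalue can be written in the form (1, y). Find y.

7

We need (M - 8I)v = 0.
M - 8I = [[-7, 1], [-42, 6]].
Row 1: (-7)·1 + (1)·y = 0
Row 2: (-42)·1 + (6)·y = 0
Solving gives y = 7.
Check: M·(1, 7) = (8, 56) = 8·(1, 7).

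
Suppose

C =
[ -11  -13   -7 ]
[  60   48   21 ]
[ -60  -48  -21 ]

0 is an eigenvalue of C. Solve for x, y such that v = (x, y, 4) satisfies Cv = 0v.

1, -3

We need (C)v = 0.
C = [[-11, -13, -7], [60, 48, 21], [-60, -48, -21]].
Row 1: (-11)·x + (-13)·y + (-7)·4 = 0
Row 2: (60)·x + (48)·y + (21)·4 = 0
Row 3: (-60)·x + (-48)·y + (-21)·4 = 0
Solving gives x = 1, y = -3.
Check: C·(1, -3, 4) = (0, 0, 0) = 0·(1, -3, 4).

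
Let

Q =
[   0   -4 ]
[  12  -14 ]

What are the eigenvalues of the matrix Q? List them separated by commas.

det(Q - tI) = (0 - t)(-14 - t) - (-4)·(12) = t^2 + 14t + 48.
This factors as (t + 8)·(t + 6) = 0.
Eigenvalues: -8, -6.

-8, -6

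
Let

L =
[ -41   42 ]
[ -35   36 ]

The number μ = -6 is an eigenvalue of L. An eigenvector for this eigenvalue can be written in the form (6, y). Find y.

5

We need (L + 6I)v = 0.
L + 6I = [[-35, 42], [-35, 42]].
Row 1: (-35)·6 + (42)·y = 0
Row 2: (-35)·6 + (42)·y = 0
Solving gives y = 5.
Check: L·(6, 5) = (-36, -30) = -6·(6, 5).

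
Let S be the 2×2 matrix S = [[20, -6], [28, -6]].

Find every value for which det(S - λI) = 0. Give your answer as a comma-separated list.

det(S - λI) = (20 - λ)(-6 - λ) - (-6)·(28) = λ^2 - 14λ + 48.
This factors as (λ - 6)·(λ - 8) = 0.
Eigenvalues: 6, 8.

6, 8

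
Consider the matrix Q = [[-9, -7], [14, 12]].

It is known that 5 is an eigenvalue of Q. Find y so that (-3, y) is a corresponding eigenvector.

We need (Q - 5I)v = 0.
Q - 5I = [[-14, -7], [14, 7]].
Row 1: (-14)·-3 + (-7)·y = 0
Row 2: (14)·-3 + (7)·y = 0
Solving gives y = 6.
Check: Q·(-3, 6) = (-15, 30) = 5·(-3, 6).

6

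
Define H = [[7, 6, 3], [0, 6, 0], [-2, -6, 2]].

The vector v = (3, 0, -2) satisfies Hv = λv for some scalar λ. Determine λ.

5

Compute Hv: H·(3, 0, -2) = (15, 0, -10).
Since Hv = λv, compare component 1: 15 = λ·3, so λ = 5.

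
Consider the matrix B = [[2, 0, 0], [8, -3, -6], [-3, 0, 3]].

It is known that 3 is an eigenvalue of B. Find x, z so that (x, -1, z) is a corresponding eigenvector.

0, 1

We need (B - 3I)v = 0.
B - 3I = [[-1, 0, 0], [8, -6, -6], [-3, 0, 0]].
Row 1: (-1)·x + (0)·-1 + (0)·z = 0
Row 2: (8)·x + (-6)·-1 + (-6)·z = 0
Row 3: (-3)·x + (0)·-1 + (0)·z = 0
Solving gives x = 0, z = 1.
Check: B·(0, -1, 1) = (0, -3, 3) = 3·(0, -1, 1).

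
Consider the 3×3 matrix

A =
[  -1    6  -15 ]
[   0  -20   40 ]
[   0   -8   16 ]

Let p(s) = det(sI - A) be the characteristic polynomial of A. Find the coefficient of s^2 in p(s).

5

The coefficient of s^2 of det(sI - A) is −trace(A).
trace(A) = (-1) + (-20) + (16) = -5, so the coefficient is 5.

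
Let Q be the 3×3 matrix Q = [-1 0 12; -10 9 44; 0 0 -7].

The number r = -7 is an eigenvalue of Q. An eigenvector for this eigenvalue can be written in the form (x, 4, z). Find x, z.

2, -1

We need (Q + 7I)v = 0.
Q + 7I = [[6, 0, 12], [-10, 16, 44], [0, 0, 0]].
Row 1: (6)·x + (0)·4 + (12)·z = 0
Row 2: (-10)·x + (16)·4 + (44)·z = 0
Row 3: (0)·x + (0)·4 + (0)·z = 0
Solving gives x = 2, z = -1.
Check: Q·(2, 4, -1) = (-14, -28, 7) = -7·(2, 4, -1).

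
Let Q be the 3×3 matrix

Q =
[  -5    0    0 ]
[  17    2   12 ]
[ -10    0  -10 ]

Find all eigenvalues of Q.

-10, -5, 2

Compute the characteristic polynomial p(s) = det(sI - Q).
Expanding the 3×3 determinant: p(s) = s^3 + 13s^2 + 20s - 100.
Try s = 2: p(2) = 0, so 2 is a root.
Dividing by (s - 2) leaves s^2 + 15s + 50.
The quadratic factors as (s + 10)·(s + 5).
Eigenvalues: -10, -5, 2.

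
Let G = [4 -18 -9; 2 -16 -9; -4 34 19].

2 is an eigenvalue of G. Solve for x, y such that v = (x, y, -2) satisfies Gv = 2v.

0, 1

We need (G - 2I)v = 0.
G - 2I = [[2, -18, -9], [2, -18, -9], [-4, 34, 17]].
Row 1: (2)·x + (-18)·y + (-9)·-2 = 0
Row 2: (2)·x + (-18)·y + (-9)·-2 = 0
Row 3: (-4)·x + (34)·y + (17)·-2 = 0
Solving gives x = 0, y = 1.
Check: G·(0, 1, -2) = (0, 2, -4) = 2·(0, 1, -2).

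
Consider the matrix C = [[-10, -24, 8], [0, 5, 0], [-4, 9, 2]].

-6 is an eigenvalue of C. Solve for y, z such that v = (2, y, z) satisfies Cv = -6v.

0, 1

We need (C + 6I)v = 0.
C + 6I = [[-4, -24, 8], [0, 11, 0], [-4, 9, 8]].
Row 1: (-4)·2 + (-24)·y + (8)·z = 0
Row 2: (0)·2 + (11)·y + (0)·z = 0
Row 3: (-4)·2 + (9)·y + (8)·z = 0
Solving gives y = 0, z = 1.
Check: C·(2, 0, 1) = (-12, 0, -6) = -6·(2, 0, 1).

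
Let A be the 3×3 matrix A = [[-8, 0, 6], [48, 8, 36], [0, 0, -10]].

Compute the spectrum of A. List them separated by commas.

Compute the characteristic polynomial p(μ) = det(μI - A).
Expanding the 3×3 determinant: p(μ) = μ^3 + 10μ^2 - 64μ - 640.
Since p(-10) = 0, μ = -10 is a root.
Factor out (μ + 10): p(μ) = (μ + 10)·(μ^2 - 64).
The quadratic factors as (μ + 8)·(μ - 8).
Eigenvalues: -10, -8, 8.

-10, -8, 8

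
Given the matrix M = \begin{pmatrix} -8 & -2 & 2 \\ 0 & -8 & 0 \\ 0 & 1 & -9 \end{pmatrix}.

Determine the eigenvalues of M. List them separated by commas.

-9, -8, -8

The characteristic polynomial is p(s) = det(sI - M).
Cofactor expansion gives p(s) = s^3 + 25s^2 + 208s + 576.
Try s = -8: p(-8) = 0, so -8 is a root.
Factor out (s + 8): p(s) = (s + 8)·(s^2 + 17s + 72).
The quadratic factors as (s + 9)·(s + 8).
Eigenvalues: -9, -8, -8.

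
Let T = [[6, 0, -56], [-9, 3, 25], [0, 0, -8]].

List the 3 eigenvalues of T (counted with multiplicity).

-8, 3, 6

The characteristic polynomial is p(r) = det(rI - T).
Expanding along the first row, p(r) = r^3 - r^2 - 54r + 144.
Try r = -8: p(-8) = 0, so -8 is a root.
Factor out (r + 8): p(r) = (r + 8)·(r^2 - 9r + 18).
The quadratic factors as (r - 3)·(r - 6).
Eigenvalues: -8, 3, 6.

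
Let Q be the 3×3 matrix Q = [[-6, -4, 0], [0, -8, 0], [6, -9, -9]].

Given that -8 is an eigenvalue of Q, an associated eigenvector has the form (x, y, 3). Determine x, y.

2, 1

We need (Q + 8I)v = 0.
Q + 8I = [[2, -4, 0], [0, 0, 0], [6, -9, -1]].
Row 1: (2)·x + (-4)·y + (0)·3 = 0
Row 2: (0)·x + (0)·y + (0)·3 = 0
Row 3: (6)·x + (-9)·y + (-1)·3 = 0
Solving gives x = 2, y = 1.
Check: Q·(2, 1, 3) = (-16, -8, -24) = -8·(2, 1, 3).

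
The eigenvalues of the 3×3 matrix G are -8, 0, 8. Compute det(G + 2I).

-120

If G has eigenvalues -8, 0, 8, then G + 2I has eigenvalues -6, 2, 10.
det(G + 2I) = (-6) · (2) · (10) = -120.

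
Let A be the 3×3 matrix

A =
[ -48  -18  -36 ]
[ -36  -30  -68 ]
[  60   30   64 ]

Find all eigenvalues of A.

The characteristic polynomial is p(λ) = det(λI - A).
Expanding the 3×3 determinant: p(λ) = λ^3 + 14λ^2 - 288.
Since p(-12) = 0, λ = -12 is a root.
Dividing by (λ + 12) leaves λ^2 + 2λ - 24.
The quadratic factors as (λ + 6)·(λ - 4).
Eigenvalues: -12, -6, 4.

-12, -6, 4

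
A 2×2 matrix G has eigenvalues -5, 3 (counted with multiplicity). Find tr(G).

-2

trace(G) is the sum of the eigenvalues: (-5) + (3) = -2.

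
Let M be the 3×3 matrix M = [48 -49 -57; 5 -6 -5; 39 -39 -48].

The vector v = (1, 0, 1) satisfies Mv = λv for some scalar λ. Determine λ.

-9

Compute Mv: M·(1, 0, 1) = (-9, 0, -9).
Since Mv = λv, compare component 1: -9 = λ·1, so λ = -9.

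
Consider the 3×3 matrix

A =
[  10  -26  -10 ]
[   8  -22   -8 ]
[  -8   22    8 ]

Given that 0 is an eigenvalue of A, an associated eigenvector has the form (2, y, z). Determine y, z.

We need (A)v = 0.
A = [[10, -26, -10], [8, -22, -8], [-8, 22, 8]].
Row 1: (10)·2 + (-26)·y + (-10)·z = 0
Row 2: (8)·2 + (-22)·y + (-8)·z = 0
Row 3: (-8)·2 + (22)·y + (8)·z = 0
Solving gives y = 0, z = 2.
Check: A·(2, 0, 2) = (0, 0, 0) = 0·(2, 0, 2).

0, 2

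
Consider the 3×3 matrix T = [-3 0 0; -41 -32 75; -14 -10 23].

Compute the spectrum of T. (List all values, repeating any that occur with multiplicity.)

Compute the characteristic polynomial p(μ) = det(μI - T).
Cofactor expansion gives p(μ) = μ^3 + 12μ^2 + 41μ + 42.
Rational-root test: μ = -2 gives p(-2) = 0.
Factor out (μ + 2): p(μ) = (μ + 2)·(μ^2 + 10μ + 21).
The quadratic factors as (μ + 7)·(μ + 3).
Eigenvalues: -7, -3, -2.

-7, -3, -2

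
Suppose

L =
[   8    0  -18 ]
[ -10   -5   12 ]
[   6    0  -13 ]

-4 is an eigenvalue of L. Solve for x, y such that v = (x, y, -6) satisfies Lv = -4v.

We need (L + 4I)v = 0.
L + 4I = [[12, 0, -18], [-10, -1, 12], [6, 0, -9]].
Row 1: (12)·x + (0)·y + (-18)·-6 = 0
Row 2: (-10)·x + (-1)·y + (12)·-6 = 0
Row 3: (6)·x + (0)·y + (-9)·-6 = 0
Solving gives x = -9, y = 18.
Check: L·(-9, 18, -6) = (36, -72, 24) = -4·(-9, 18, -6).

-9, 18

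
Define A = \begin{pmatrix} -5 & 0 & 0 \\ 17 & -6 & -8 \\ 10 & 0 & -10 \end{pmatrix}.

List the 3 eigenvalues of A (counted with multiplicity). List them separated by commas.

Compute the characteristic polynomial p(s) = det(sI - A).
Expanding along the first row, p(s) = s^3 + 21s^2 + 140s + 300.
Rational-root test: s = -6 gives p(-6) = 0.
Dividing by (s + 6) leaves s^2 + 15s + 50.
The quadratic factors as (s + 10)·(s + 5).
Eigenvalues: -10, -6, -5.

-10, -6, -5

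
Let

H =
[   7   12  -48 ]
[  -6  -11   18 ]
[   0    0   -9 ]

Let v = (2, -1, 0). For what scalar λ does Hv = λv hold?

1

Compute Hv: H·(2, -1, 0) = (2, -1, 0).
Since Hv = λv, compare component 1: 2 = λ·2, so λ = 1.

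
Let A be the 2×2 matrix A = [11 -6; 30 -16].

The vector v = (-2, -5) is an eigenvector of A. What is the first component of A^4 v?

First find the eigenvalue: Av = (8, 20) = -4·(-2, -5), so λ = -4.
Then A^4 v = λ^4·v = (-4)^4·(-2, -5) = 256·(-2, -5) = (-512, -1280).

-512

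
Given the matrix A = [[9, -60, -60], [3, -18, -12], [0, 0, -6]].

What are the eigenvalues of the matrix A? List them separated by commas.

Compute the characteristic polynomial p(r) = det(rI - A).
Expanding the 3×3 determinant: p(r) = r^3 + 15r^2 + 72r + 108.
Rational-root test: r = -3 gives p(-3) = 0.
Dividing by (r + 3) leaves r^2 + 12r + 36.
The quadratic factor is (r + 6)^2.
Eigenvalues: -6, -6, -3.

-6, -6, -3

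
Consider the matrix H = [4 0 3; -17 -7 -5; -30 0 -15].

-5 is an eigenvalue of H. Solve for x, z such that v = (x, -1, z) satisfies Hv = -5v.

1, -3

We need (H + 5I)v = 0.
H + 5I = [[9, 0, 3], [-17, -2, -5], [-30, 0, -10]].
Row 1: (9)·x + (0)·-1 + (3)·z = 0
Row 2: (-17)·x + (-2)·-1 + (-5)·z = 0
Row 3: (-30)·x + (0)·-1 + (-10)·z = 0
Solving gives x = 1, z = -3.
Check: H·(1, -1, -3) = (-5, 5, 15) = -5·(1, -1, -3).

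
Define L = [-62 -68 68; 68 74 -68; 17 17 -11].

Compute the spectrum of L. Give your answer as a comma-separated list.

-11, 6, 6

Set up det(sI - L) = 0.
Cofactor expansion gives p(s) = s^3 - s^2 - 96s + 396.
Try s = 6: p(6) = 0, so 6 is a root.
Factor out (s - 6): p(s) = (s - 6)·(s^2 + 5s - 66).
The quadratic factors as (s + 11)·(s - 6).
Eigenvalues: -11, 6, 6.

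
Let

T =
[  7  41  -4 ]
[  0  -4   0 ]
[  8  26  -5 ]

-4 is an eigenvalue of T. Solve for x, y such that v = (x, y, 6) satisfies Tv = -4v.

-9, 3

We need (T + 4I)v = 0.
T + 4I = [[11, 41, -4], [0, 0, 0], [8, 26, -1]].
Row 1: (11)·x + (41)·y + (-4)·6 = 0
Row 2: (0)·x + (0)·y + (0)·6 = 0
Row 3: (8)·x + (26)·y + (-1)·6 = 0
Solving gives x = -9, y = 3.
Check: T·(-9, 3, 6) = (36, -12, -24) = -4·(-9, 3, 6).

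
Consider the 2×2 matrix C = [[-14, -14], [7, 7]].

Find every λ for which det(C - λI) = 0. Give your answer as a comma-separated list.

det(C - λI) = (-14 - λ)(7 - λ) - (-14)·(7) = λ^2 + 7λ.
This factors as (λ + 7)·λ = 0.
Eigenvalues: -7, 0.

-7, 0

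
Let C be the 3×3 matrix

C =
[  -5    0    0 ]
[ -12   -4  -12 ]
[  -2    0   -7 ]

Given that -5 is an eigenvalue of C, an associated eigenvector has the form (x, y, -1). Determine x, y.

1, 0

We need (C + 5I)v = 0.
C + 5I = [[0, 0, 0], [-12, 1, -12], [-2, 0, -2]].
Row 1: (0)·x + (0)·y + (0)·-1 = 0
Row 2: (-12)·x + (1)·y + (-12)·-1 = 0
Row 3: (-2)·x + (0)·y + (-2)·-1 = 0
Solving gives x = 1, y = 0.
Check: C·(1, 0, -1) = (-5, 0, 5) = -5·(1, 0, -1).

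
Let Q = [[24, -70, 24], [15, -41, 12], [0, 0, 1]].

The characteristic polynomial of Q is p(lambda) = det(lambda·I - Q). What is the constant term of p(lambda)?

p(lambda) = lambda^3 + 16·lambda^2 + 49·lambda - 66.
The constant term is -66.

-66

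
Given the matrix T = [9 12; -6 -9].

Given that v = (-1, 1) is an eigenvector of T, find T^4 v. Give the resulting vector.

(-81, 81)

First find the eigenvalue: Tv = (3, -3) = -3·(-1, 1), so λ = -3.
Then T^4 v = λ^4·v = (-3)^4·(-1, 1) = 81·(-1, 1) = (-81, 81).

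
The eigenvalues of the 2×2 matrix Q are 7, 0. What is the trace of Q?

trace(Q) is the sum of the eigenvalues: (7) + (0) = 7.

7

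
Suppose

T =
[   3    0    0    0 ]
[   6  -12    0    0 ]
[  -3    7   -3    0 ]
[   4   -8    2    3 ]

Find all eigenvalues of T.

-12, -3, 3, 3

T is lower triangular, so its eigenvalues are the diagonal entries.
Diagonal: 3, -12, -3, 3.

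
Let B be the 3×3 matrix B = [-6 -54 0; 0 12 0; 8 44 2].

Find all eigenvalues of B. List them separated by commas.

-6, 2, 12

Compute the characteristic polynomial p(μ) = det(μI - B).
Expanding the 3×3 determinant: p(μ) = μ^3 - 8μ^2 - 60μ + 144.
Since p(12) = 0, μ = 12 is a root.
Dividing by (μ - 12) leaves μ^2 + 4μ - 12.
The quadratic factors as (μ + 6)·(μ - 2).
Eigenvalues: -6, 2, 12.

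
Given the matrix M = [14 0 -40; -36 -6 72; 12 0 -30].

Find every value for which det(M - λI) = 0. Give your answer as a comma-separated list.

Set up det(tI - M) = 0.
Expanding the 3×3 determinant: p(t) = t^3 + 22t^2 + 156t + 360.
Since p(-10) = 0, t = -10 is a root.
Dividing by (t + 10) leaves t^2 + 12t + 36.
The quadratic factor is (t + 6)^2.
Eigenvalues: -10, -6, -6.

-10, -6, -6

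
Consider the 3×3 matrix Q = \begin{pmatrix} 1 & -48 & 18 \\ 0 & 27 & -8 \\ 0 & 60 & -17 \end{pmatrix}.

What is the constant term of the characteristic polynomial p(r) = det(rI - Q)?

p(0) = det(0·I − Q) = det(−Q) = (−1)^3·det(Q).
det(Q) = 21, so p(0) = -21.

-21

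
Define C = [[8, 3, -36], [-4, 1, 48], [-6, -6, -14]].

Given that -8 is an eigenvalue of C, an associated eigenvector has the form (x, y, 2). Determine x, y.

We need (C + 8I)v = 0.
C + 8I = [[16, 3, -36], [-4, 9, 48], [-6, -6, -6]].
Row 1: (16)·x + (3)·y + (-36)·2 = 0
Row 2: (-4)·x + (9)·y + (48)·2 = 0
Row 3: (-6)·x + (-6)·y + (-6)·2 = 0
Solving gives x = 6, y = -8.
Check: C·(6, -8, 2) = (-48, 64, -16) = -8·(6, -8, 2).

6, -8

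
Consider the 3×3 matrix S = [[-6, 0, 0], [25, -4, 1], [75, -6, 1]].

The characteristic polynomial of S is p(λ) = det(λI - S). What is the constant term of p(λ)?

12

p(λ) = λ^3 + 9λ^2 + 20λ + 12.
The constant term is 12.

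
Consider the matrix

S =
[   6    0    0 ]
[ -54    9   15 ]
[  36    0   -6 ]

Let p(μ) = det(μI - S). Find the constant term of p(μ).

p(μ) = μ^3 - 9μ^2 - 36μ + 324.
The constant term is 324.

324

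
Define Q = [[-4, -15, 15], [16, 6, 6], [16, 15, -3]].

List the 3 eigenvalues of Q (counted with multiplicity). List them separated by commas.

-9, -4, 12

The characteristic polynomial is p(λ) = det(λI - Q).
Cofactor expansion gives p(λ) = λ^3 + λ^2 - 120λ - 432.
Since p(-9) = 0, λ = -9 is a root.
Factor out (λ + 9): p(λ) = (λ + 9)·(λ^2 - 8λ - 48).
The quadratic factors as (λ + 4)·(λ - 12).
Eigenvalues: -9, -4, 12.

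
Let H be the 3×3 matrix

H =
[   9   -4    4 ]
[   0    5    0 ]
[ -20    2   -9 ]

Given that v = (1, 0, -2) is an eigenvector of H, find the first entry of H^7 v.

1

First find the eigenvalue: Hv = (1, 0, -2) = 1·(1, 0, -2), so λ = 1.
Then H^7 v = λ^7·v = 1^7·(1, 0, -2) = 1·(1, 0, -2) = (1, 0, -2).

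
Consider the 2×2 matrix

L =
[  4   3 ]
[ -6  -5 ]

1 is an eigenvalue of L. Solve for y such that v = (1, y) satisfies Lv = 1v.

-1

We need (L - 1I)v = 0.
L - 1I = [[3, 3], [-6, -6]].
Row 1: (3)·1 + (3)·y = 0
Row 2: (-6)·1 + (-6)·y = 0
Solving gives y = -1.
Check: L·(1, -1) = (1, -1) = 1·(1, -1).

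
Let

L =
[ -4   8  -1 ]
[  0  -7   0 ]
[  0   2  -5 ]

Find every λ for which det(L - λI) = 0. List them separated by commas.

-7, -5, -4

Set up det(rI - L) = 0.
Cofactor expansion gives p(r) = r^3 + 16r^2 + 83r + 140.
Since p(-4) = 0, r = -4 is a root.
Factor out (r + 4): p(r) = (r + 4)·(r^2 + 12r + 35).
The quadratic factors as (r + 7)·(r + 5).
Eigenvalues: -7, -5, -4.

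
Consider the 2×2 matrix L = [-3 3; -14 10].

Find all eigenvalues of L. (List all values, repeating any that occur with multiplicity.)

3, 4

det(L - sI) = (-3 - s)(10 - s) - (3)·(-14) = s^2 - 7s + 12.
This factors as (s - 3)·(s - 4) = 0.
Eigenvalues: 3, 4.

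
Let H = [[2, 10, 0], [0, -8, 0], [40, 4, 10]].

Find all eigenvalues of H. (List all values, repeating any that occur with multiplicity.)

-8, 2, 10

The characteristic polynomial is p(λ) = det(λI - H).
Expanding the 3×3 determinant: p(λ) = λ^3 - 4λ^2 - 76λ + 160.
Since p(-8) = 0, λ = -8 is a root.
Dividing by (λ + 8) leaves λ^2 - 12λ + 20.
The quadratic factors as (λ - 2)·(λ - 10).
Eigenvalues: -8, 2, 10.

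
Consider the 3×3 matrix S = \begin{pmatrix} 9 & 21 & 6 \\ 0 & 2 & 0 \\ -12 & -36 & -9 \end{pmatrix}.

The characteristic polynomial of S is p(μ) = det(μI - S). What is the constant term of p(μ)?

p(μ) = μ^3 - 2μ^2 - 9μ + 18.
The constant term is 18.

18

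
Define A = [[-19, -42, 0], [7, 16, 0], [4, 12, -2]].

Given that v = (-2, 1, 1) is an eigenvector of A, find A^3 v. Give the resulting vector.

(-16, 8, 8)

First find the eigenvalue: Av = (-4, 2, 2) = 2·(-2, 1, 1), so λ = 2.
Then A^3 v = λ^3·v = 2^3·(-2, 1, 1) = 8·(-2, 1, 1) = (-16, 8, 8).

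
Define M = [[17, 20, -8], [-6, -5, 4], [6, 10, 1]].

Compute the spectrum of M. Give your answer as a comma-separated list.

3, 5, 5

The characteristic polynomial is p(r) = det(rI - M).
Expanding the 3×3 determinant: p(r) = r^3 - 13r^2 + 55r - 75.
Rational-root test: r = 3 gives p(3) = 0.
Dividing by (r - 3) leaves r^2 - 10r + 25.
The quadratic factor is (r - 5)^2.
Eigenvalues: 3, 5, 5.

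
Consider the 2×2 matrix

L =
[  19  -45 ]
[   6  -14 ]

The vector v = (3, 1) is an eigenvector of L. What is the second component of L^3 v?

First find the eigenvalue: Lv = (12, 4) = 4·(3, 1), so λ = 4.
Then L^3 v = λ^3·v = 4^3·(3, 1) = 64·(3, 1) = (192, 64).

64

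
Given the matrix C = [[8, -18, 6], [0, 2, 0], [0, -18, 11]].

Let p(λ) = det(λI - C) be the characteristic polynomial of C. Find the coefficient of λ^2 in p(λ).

-21

The coefficient of λ^2 of det(λI - C) is −trace(C).
trace(C) = (8) + (2) + (11) = 21, so the coefficient is -21.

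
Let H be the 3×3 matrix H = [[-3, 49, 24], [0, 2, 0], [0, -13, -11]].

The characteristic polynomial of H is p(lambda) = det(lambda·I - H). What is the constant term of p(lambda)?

p(lambda) = lambda^3 + 12·lambda^2 + 5·lambda - 66.
The constant term is -66.

-66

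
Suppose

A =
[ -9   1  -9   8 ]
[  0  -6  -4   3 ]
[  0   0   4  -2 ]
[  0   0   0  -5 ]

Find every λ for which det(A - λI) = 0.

-9, -6, -5, 4

A is upper triangular, so its eigenvalues are the diagonal entries.
Diagonal: -9, -6, 4, -5.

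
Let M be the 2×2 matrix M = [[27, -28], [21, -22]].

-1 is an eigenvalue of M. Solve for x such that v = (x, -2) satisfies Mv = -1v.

-2

We need (M + 1I)v = 0.
M + 1I = [[28, -28], [21, -21]].
Row 1: (28)·x + (-28)·-2 = 0
Row 2: (21)·x + (-21)·-2 = 0
Solving gives x = -2.
Check: M·(-2, -2) = (2, 2) = -1·(-2, -2).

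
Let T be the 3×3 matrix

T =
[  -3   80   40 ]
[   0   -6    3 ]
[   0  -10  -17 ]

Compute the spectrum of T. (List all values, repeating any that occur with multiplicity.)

The characteristic polynomial is p(s) = det(sI - T).
Cofactor expansion gives p(s) = s^3 + 26s^2 + 201s + 396.
Rational-root test: s = -11 gives p(-11) = 0.
Factor out (s + 11): p(s) = (s + 11)·(s^2 + 15s + 36).
The quadratic factors as (s + 12)·(s + 3).
Eigenvalues: -12, -11, -3.

-12, -11, -3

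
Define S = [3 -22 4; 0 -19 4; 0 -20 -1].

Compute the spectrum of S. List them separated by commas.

-11, -9, 3

Set up det(rI - S) = 0.
Cofactor expansion gives p(r) = r^3 + 17r^2 + 39r - 297.
Rational-root test: r = -11 gives p(-11) = 0.
Factor out (r + 11): p(r) = (r + 11)·(r^2 + 6r - 27).
The quadratic factors as (r + 9)·(r - 3).
Eigenvalues: -11, -9, 3.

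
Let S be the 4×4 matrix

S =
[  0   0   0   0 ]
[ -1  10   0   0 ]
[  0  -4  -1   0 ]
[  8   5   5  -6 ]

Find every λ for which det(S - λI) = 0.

-6, -1, 0, 10

S is lower triangular, so its eigenvalues are the diagonal entries.
Diagonal: 0, 10, -1, -6.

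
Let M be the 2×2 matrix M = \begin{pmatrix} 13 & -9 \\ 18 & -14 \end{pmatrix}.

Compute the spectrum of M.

det(M - sI) = (13 - s)(-14 - s) - (-9)·(18) = s^2 + s - 20.
This factors as (s + 5)·(s - 4) = 0.
Eigenvalues: -5, 4.

-5, 4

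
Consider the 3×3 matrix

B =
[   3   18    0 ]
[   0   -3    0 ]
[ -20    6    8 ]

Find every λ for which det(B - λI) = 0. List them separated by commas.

-3, 3, 8

Set up det(λI - B) = 0.
Expanding along the first row, p(λ) = λ^3 - 8λ^2 - 9λ + 72.
Rational-root test: λ = -3 gives p(-3) = 0.
Factor out (λ + 3): p(λ) = (λ + 3)·(λ^2 - 11λ + 24).
The quadratic factors as (λ - 3)·(λ - 8).
Eigenvalues: -3, 3, 8.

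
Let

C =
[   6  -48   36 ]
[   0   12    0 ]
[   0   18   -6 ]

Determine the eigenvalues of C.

-6, 6, 12

The characteristic polynomial is p(λ) = det(λI - C).
Expanding along the first row, p(λ) = λ^3 - 12λ^2 - 36λ + 432.
Try λ = -6: p(-6) = 0, so -6 is a root.
Factor out (λ + 6): p(λ) = (λ + 6)·(λ^2 - 18λ + 72).
The quadratic factors as (λ - 6)·(λ - 12).
Eigenvalues: -6, 6, 12.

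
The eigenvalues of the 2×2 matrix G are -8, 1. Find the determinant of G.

det(G) is the product of the eigenvalues: (-8) · (1) = -8.

-8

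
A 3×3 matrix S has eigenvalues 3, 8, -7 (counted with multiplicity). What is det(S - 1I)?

If S has eigenvalues 3, 8, -7, then S - 1I has eigenvalues 2, 7, -8.
det(S - 1I) = (2) · (7) · (-8) = -112.

-112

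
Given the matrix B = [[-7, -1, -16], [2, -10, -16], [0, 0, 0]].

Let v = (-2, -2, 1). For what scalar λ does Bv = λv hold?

Compute Bv: B·(-2, -2, 1) = (0, 0, 0).
Since Bv = λv, compare component 1: 0 = λ·-2, so λ = 0.

0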